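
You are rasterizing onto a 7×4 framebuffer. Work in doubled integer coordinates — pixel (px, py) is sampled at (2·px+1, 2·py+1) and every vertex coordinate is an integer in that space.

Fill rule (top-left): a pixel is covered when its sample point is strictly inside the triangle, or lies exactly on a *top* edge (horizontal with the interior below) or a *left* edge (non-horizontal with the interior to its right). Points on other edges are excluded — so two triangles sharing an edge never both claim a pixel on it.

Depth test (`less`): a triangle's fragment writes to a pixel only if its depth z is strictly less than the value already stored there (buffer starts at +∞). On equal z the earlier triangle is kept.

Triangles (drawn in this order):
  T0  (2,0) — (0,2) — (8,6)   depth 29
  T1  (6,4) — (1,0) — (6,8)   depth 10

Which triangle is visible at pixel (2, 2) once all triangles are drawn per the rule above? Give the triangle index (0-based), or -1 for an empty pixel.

T0:
  2·area = 24  (B↔C swapped to make it positive)
  edge (2, 0)→(8, 6): d=(6,6) right/bottom  bias=-1
  edge (8, 6)→(0, 2): d=(-8,-4) top-left  bias=+0
  edge (0, 2)→(2, 0): d=(2,-2) top-left  bias=+0
    (0,0)@(1, 1): e=[12,12,0] → #  [on edge]
    (1,0)@(3, 1): e=[0,20,4] → ·  [on edge]
    (0,1)@(1, 3): e=[24,-4,4] → ·
    (1,1)@(3, 3): e=[12,4,8] → #
    (2,1)@(5, 3): e=[0,12,12] → ·  [on edge]
    (1,2)@(3, 5): e=[24,-12,12] → ·
    (3,2)@(7, 5): e=[0,4,20] → ·  [on edge]
    (4,3)@(9, 7): e=[0,-4,28] → ·  [on edge]
  covered (2 px):
    # · · · · · ·
    · # · · · · ·
    · · · · · · ·
    · · · · · · ·
T1:
  2·area = 20  (B↔C swapped to make it positive)
  edge (6, 4)→(6, 8): d=(0,4) right/bottom  bias=-1
  edge (6, 8)→(1, 0): d=(-5,-8) top-left  bias=+0
  edge (1, 0)→(6, 4): d=(5,4) right/bottom  bias=-1
    (1,1)@(3, 3): e=[12,1,7] → #
    (2,1)@(5, 3): e=[4,17,-1] → ·
    (1,2)@(3, 5): e=[12,-9,17] → ·
    (2,2)@(5, 5): e=[4,7,9] → #
    (3,2)@(7, 5): e=[-4,23,1] → ·
    (2,3)@(5, 7): e=[4,-3,19] → ·
  covered (2 px):
    · · · · · · ·
    · # · · · · ·
    · · # · · · ·
    · · · · · · ·

Z-buffer (winner per pixel, '.' = empty):
  0 . . . . . .
  . 1 . . . . .
  . . 1 . . . .
  . . . . . . .

Answer: 1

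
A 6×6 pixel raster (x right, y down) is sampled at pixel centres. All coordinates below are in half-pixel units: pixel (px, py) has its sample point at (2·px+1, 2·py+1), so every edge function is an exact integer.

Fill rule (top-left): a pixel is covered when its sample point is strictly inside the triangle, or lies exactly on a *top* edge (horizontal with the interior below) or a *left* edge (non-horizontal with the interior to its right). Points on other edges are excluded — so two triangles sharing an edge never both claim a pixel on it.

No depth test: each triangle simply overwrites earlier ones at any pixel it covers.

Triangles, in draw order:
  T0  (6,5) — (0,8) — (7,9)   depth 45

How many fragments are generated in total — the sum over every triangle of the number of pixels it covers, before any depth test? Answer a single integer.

T0:
  2·area = 27  (B↔C swapped to make it positive)
  edge (6, 5)→(7, 9): d=(1,4) right/bottom  bias=-1
  edge (7, 9)→(0, 8): d=(-7,-1) top-left  bias=+0
  edge (0, 8)→(6, 5): d=(6,-3) top-left  bias=+0
    (2,0)@(5, 1): e=[0,54,-27] → .  [on edge]
    (1,3)@(3, 7): e=[14,10,3] → X
    (2,3)@(5, 7): e=[6,12,9] → X
    (3,3)@(7, 7): e=[-2,14,15] → .
    (1,4)@(3, 9): e=[16,-4,15] → .
    (2,4)@(5, 9): e=[8,-2,21] → .
    (3,4)@(7, 9): e=[0,0,27] → .  [on edge]
  covered (2 px):
    . . . . . .
    . . . . . .
    . . . . . .
    . X X . . .
    . . . . . .
    . . . . . .

Final: 2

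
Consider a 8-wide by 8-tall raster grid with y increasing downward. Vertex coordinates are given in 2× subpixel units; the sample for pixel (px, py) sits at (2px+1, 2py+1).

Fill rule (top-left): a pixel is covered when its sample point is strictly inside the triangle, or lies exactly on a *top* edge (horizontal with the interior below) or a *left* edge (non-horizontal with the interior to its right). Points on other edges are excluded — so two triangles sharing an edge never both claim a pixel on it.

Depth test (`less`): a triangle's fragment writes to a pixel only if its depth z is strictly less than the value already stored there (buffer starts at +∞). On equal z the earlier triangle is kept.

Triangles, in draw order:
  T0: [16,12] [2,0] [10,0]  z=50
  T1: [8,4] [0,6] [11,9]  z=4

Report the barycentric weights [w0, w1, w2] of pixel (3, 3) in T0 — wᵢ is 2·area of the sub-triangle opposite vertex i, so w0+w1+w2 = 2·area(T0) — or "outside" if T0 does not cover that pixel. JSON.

T0:
  2·area = 96
  edge (16, 12)→(2, 0): d=(-14,-12) top-left  bias=+0
  edge (2, 0)→(10, 0): d=(8,0) top-left  bias=+0
  edge (10, 0)→(16, 12): d=(6,12) right/bottom  bias=-1
    (2,0)@(5, 1): e=[22,8,66] → X
    (3,0)@(7, 1): e=[46,8,42] → X
    (4,0)@(9, 1): e=[70,8,18] → X
    (5,0)@(11, 1): e=[94,8,-6] → .
    (2,1)@(5, 3): e=[-6,24,78] → .
    (3,1)@(7, 3): e=[18,24,54] → X
    (5,1)@(11, 3): e=[66,24,6] → X
    (6,1)@(13, 3): e=[90,24,-18] → .
    (3,2)@(7, 5): e=[-10,40,66] → .
    (4,2)@(9, 5): e=[14,40,42] → X
    (6,2)@(13, 5): e=[62,40,-6] → .
    (4,3)@(9, 7): e=[-14,56,54] → .
  covered (12 px):
    . . X X X . . .
    . . . X X X . .
    . . . . X X . .
    . . . . . X X .
    . . . . . . X .
    . . . . . . . X
    . . . . . . . .
    . . . . . . . .
T1:
  2·area = 46  (B↔C swapped to make it positive)
  edge (8, 4)→(11, 9): d=(3,5) right/bottom  bias=-1
  edge (11, 9)→(0, 6): d=(-11,-3) top-left  bias=+0
  edge (0, 6)→(8, 4): d=(8,-2) top-left  bias=+0
    (2,2)@(5, 5): e=[18,26,2] → X
    (3,2)@(7, 5): e=[8,32,6] → X
    (4,2)@(9, 5): e=[-2,38,10] → .
    (2,3)@(5, 7): e=[24,4,18] → X
    (4,3)@(9, 7): e=[4,16,26] → X
    (5,3)@(11, 7): e=[-6,22,30] → .
    (2,4)@(5, 9): e=[30,-18,34] → .
    (3,4)@(7, 9): e=[20,-12,38] → .
    (4,4)@(9, 9): e=[10,-6,42] → .
    (5,4)@(11, 9): e=[0,0,46] → .  [on edge]
  covered (5 px):
    . . . . . . . .
    . . . . . . . .
    . . X X . . . .
    . . X X X . . .
    . . . . . . . .
    . . . . . . . .
    . . . . . . . .
    . . . . . . . .

Final: "outside"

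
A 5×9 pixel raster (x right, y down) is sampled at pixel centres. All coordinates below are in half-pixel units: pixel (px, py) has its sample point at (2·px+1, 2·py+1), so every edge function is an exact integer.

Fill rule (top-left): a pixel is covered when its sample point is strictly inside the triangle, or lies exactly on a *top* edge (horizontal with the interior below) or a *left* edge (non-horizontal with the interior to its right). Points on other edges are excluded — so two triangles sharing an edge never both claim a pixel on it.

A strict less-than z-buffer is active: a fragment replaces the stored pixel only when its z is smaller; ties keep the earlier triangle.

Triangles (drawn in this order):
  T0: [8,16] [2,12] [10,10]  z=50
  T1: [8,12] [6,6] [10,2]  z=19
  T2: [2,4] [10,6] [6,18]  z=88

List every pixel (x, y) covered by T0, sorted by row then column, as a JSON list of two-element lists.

T0:
  2·area = 44
  edge (8, 16)→(2, 12): d=(-6,-4) top-left  bias=+0
  edge (2, 12)→(10, 10): d=(8,-2) top-left  bias=+0
  edge (10, 10)→(8, 16): d=(-2,6) right/bottom  bias=-1
    (3,5)@(7, 11): e=[26,2,16] → X
    (4,5)@(9, 11): e=[34,6,4] → X
    (2,6)@(5, 13): e=[6,14,24] → X
    (4,6)@(9, 13): e=[22,22,0] → .  [on edge]
    (2,7)@(5, 15): e=[-6,30,20] → .
    (3,7)@(7, 15): e=[2,34,8] → X
    (4,7)@(9, 15): e=[10,38,-4] → .
    (3,8)@(7, 17): e=[-10,50,4] → .
  covered (5 px):
    . . . . .
    . . . . .
    . . . . .
    . . . . .
    . . . . .
    . . . X X
    . . X X .
    . . . X .
    . . . . .
T1:
  2·area = 32
  edge (8, 12)→(6, 6): d=(-2,-6) top-left  bias=+0
  edge (6, 6)→(10, 2): d=(4,-4) top-left  bias=+0
  edge (10, 2)→(8, 12): d=(-2,10) right/bottom  bias=-1
    (2,1)@(5, 3): e=[0,-16,48] → .  [on edge]
    (4,1)@(9, 3): e=[24,0,8] → X  [on edge]
    (3,2)@(7, 5): e=[8,0,24] → X  [on edge]
    (2,3)@(5, 7): e=[-8,0,40] → .  [on edge]
    (3,3)@(7, 7): e=[4,8,20] → X
    (4,3)@(9, 7): e=[16,16,0] → .  [on edge]
    (1,4)@(3, 9): e=[-24,0,56] → .  [on edge]
    (3,4)@(7, 9): e=[0,16,16] → X  [on edge]
    (4,4)@(9, 9): e=[12,24,-4] → .
    (0,5)@(1, 11): e=[-40,0,72] → .  [on edge]
    (3,5)@(7, 11): e=[-4,24,12] → .
    (4,7)@(9, 15): e=[0,48,-16] → .  [on edge]
    (3,8)@(7, 17): e=[-16,48,0] → .  [on edge]
  covered (5 px):
    . . . . .
    . . . . X
    . . . X X
    . . . X .
    . . . X .
    . . . . .
    . . . . .
    . . . . .
    . . . . .
T2:
  2·area = 104
  edge (2, 4)→(10, 6): d=(8,2) right/bottom  bias=-1
  edge (10, 6)→(6, 18): d=(-4,12) right/bottom  bias=-1
  edge (6, 18)→(2, 4): d=(-4,-14) top-left  bias=+0
    (1,2)@(3, 5): e=[6,88,10] → X
    (2,2)@(5, 5): e=[2,64,38] → X
    (3,2)@(7, 5): e=[-2,40,66] → .
    (1,3)@(3, 7): e=[22,80,2] → X
    (3,3)@(7, 7): e=[14,32,58] → X
    (4,3)@(9, 7): e=[10,8,86] → X
    (1,4)@(3, 9): e=[38,72,-6] → .
    (2,4)@(5, 9): e=[34,48,22] → X
    (4,4)@(9, 9): e=[26,0,78] → .  [on edge]
    (2,5)@(5, 11): e=[50,40,14] → X
    (4,5)@(9, 11): e=[42,-8,70] → .
    (2,6)@(5, 13): e=[66,32,6] → X
    (3,7)@(7, 15): e=[78,0,26] → .  [on edge]
  covered (12 px):
    . . . . .
    . . . . .
    . X X . .
    . X X X X
    . . X X .
    . . X X .
    . . X X .
    . . . . .
    . . . . .

Final: [[3,5],[4,5],[2,6],[3,6],[3,7]]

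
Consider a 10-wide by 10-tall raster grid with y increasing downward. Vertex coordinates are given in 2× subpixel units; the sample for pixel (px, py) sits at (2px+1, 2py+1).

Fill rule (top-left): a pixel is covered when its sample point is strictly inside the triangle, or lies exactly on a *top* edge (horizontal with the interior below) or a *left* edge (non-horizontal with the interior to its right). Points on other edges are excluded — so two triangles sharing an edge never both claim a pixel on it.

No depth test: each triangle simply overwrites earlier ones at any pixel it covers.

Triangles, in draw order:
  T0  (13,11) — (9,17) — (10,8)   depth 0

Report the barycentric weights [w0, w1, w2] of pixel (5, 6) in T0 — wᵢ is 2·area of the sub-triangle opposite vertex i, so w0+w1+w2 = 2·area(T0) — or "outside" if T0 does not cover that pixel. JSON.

T0:
  2·area = 30
  edge (13, 11)→(9, 17): d=(-4,6) right/bottom  bias=-1
  edge (9, 17)→(10, 8): d=(1,-9) top-left  bias=+0
  edge (10, 8)→(13, 11): d=(3,3) right/bottom  bias=-1
    (1,0)@(3, 1): e=[100,-70,0] → ·  [on edge]
    (2,1)@(5, 3): e=[80,-50,0] → ·  [on edge]
    (3,2)@(7, 5): e=[60,-30,0] → ·  [on edge]
    (8,2)@(17, 5): e=[0,60,-30] → ·  [on edge]
    (4,3)@(9, 7): e=[40,-10,0] → ·  [on edge]
    (5,4)@(11, 9): e=[20,10,0] → ·  [on edge]
    (5,5)@(11, 11): e=[12,12,6] → #
    (6,5)@(13, 11): e=[0,30,0] → ·  [on edge]
    (5,6)@(11, 13): e=[4,14,12] → #
    (6,6)@(13, 13): e=[-8,32,6] → ·
    (7,6)@(15, 13): e=[-20,50,0] → ·  [on edge]
    (5,7)@(11, 15): e=[-4,16,18] → ·
    (8,7)@(17, 15): e=[-40,70,0] → ·  [on edge]
    (4,8)@(9, 17): e=[0,0,30] → ·  [on edge]
    (9,8)@(19, 17): e=[-60,90,0] → ·  [on edge]
  covered (2 px):
    · · · · · · · · · ·
    · · · · · · · · · ·
    · · · · · · · · · ·
    · · · · · · · · · ·
    · · · · · · · · · ·
    · · · · · # · · · ·
    · · · · · # · · · ·
    · · · · · · · · · ·
    · · · · · · · · · ·
    · · · · · · · · · ·

Result: [14,12,4]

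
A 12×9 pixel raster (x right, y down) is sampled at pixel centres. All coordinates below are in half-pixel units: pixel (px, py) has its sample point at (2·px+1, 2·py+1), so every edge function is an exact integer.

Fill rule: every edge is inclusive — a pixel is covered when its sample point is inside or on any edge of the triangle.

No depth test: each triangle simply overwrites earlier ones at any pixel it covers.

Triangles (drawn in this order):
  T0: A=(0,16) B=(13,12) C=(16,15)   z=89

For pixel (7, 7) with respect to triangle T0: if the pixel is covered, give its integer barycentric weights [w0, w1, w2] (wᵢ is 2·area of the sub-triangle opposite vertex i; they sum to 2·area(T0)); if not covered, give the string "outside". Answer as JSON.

T0:
  2·area = 51
  edge (0, 16)→(13, 12): d=(13,-4) inclusive
  edge (13, 12)→(16, 15): d=(3,3) inclusive
  edge (16, 15)→(0, 16): d=(-16,1) inclusive
    (5,6)@(11, 13): e=[5,9,37] → X
    (6,6)@(13, 13): e=[13,3,35] → X
    (7,6)@(15, 13): e=[21,-3,33] → .
    (2,7)@(5, 15): e=[7,33,11] → X
    (3,7)@(7, 15): e=[15,27,9] → X
    (4,7)@(9, 15): e=[23,21,7] → X
    (7,7)@(15, 15): e=[47,3,1] → X
    (8,7)@(17, 15): e=[55,-3,-1] → .
    (2,8)@(5, 17): e=[33,39,-21] → .
    (3,8)@(7, 17): e=[41,33,-23] → .
    (4,8)@(9, 17): e=[49,27,-25] → .
    (5,8)@(11, 17): e=[57,21,-27] → .
  covered (8 px):
    . . . . . . . . . . . .
    . . . . . . . . . . . .
    . . . . . . . . . . . .
    . . . . . . . . . . . .
    . . . . . . . . . . . .
    . . . . . . . . . . . .
    . . . . . X X . . . . .
    . . X X X X X X . . . .
    . . . . . . . . . . . .

Answer: [3,1,47]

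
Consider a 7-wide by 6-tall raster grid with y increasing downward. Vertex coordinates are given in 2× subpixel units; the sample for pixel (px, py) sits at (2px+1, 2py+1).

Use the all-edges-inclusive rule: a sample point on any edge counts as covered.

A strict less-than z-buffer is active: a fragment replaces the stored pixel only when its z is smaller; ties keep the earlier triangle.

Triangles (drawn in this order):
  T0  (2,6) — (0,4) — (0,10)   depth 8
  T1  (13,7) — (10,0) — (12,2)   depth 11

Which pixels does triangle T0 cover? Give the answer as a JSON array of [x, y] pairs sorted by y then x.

T0:
  2·area = 12  (B↔C swapped to make it positive)
  edge (2, 6)→(0, 10): d=(-2,4) inclusive
  edge (0, 10)→(0, 4): d=(0,-6) inclusive
  edge (0, 4)→(2, 6): d=(2,2) inclusive
    (0,2)@(1, 5): e=[6,6,0] → █  [on edge]
    (1,2)@(3, 5): e=[-2,18,-4] → ·
    (0,3)@(1, 7): e=[2,6,4] → █
    (1,3)@(3, 7): e=[-6,18,0] → ·  [on edge]
    (0,4)@(1, 9): e=[-2,6,8] → ·
    (2,4)@(5, 9): e=[-18,30,0] → ·  [on edge]
    (3,5)@(7, 11): e=[-30,42,0] → ·  [on edge]
  covered (2 px):
    · · · · · · ·
    · · · · · · ·
    █ · · · · · ·
    █ · · · · · ·
    · · · · · · ·
    · · · · · · ·
T1:
  2·area = 8
  edge (13, 7)→(10, 0): d=(-3,-7) inclusive
  edge (10, 0)→(12, 2): d=(2,2) inclusive
  edge (12, 2)→(13, 7): d=(1,5) inclusive
    (5,0)@(11, 1): e=[4,0,4] → █  [on edge]
    (6,0)@(13, 1): e=[18,-4,-6] → ·
    (5,1)@(11, 3): e=[-2,4,6] → ·
    (6,1)@(13, 3): e=[12,0,-4] → ·  [on edge]
    (6,3)@(13, 7): e=[0,8,0] → █  [on edge]
    (6,4)@(13, 9): e=[-6,12,2] → ·
  covered (2 px):
    · · · · · █ ·
    · · · · · · ·
    · · · · · · ·
    · · · · · · █
    · · · · · · ·
    · · · · · · ·

Result: [[0,2],[0,3]]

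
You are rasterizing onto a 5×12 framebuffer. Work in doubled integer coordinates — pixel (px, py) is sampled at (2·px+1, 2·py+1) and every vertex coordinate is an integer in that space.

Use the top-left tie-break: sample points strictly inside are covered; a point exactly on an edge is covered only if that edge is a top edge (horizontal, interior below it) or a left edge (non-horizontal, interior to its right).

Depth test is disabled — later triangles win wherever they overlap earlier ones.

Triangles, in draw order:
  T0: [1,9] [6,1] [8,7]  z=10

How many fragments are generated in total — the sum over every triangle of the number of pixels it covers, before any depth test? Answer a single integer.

T0:
  2·area = 46
  edge (1, 9)→(6, 1): d=(5,-8) top-left  bias=+0
  edge (6, 1)→(8, 7): d=(2,6) right/bottom  bias=-1
  edge (8, 7)→(1, 9): d=(-7,2) right/bottom  bias=-1
    (2,1)@(5, 3): e=[2,10,34] → X
    (3,1)@(7, 3): e=[18,-2,30] → .
    (2,2)@(5, 5): e=[12,14,20] → X
    (3,2)@(7, 5): e=[28,2,16] → X
    (4,2)@(9, 5): e=[44,-10,12] → .
    (1,3)@(3, 7): e=[6,30,10] → X
    (4,3)@(9, 7): e=[54,-6,-2] → .
    (0,4)@(1, 9): e=[0,46,0] → .  [on edge]
    (1,4)@(3, 9): e=[16,34,-4] → .
    (2,4)@(5, 9): e=[32,22,-8] → .
    (3,4)@(7, 9): e=[48,10,-12] → .
  covered (6 px):
    . . . . .
    . . X . .
    . . X X .
    . X X X .
    . . . . .
    . . . . .
    . . . . .
    . . . . .
    . . . . .
    . . . . .
    . . . . .
    . . . . .

Result: 6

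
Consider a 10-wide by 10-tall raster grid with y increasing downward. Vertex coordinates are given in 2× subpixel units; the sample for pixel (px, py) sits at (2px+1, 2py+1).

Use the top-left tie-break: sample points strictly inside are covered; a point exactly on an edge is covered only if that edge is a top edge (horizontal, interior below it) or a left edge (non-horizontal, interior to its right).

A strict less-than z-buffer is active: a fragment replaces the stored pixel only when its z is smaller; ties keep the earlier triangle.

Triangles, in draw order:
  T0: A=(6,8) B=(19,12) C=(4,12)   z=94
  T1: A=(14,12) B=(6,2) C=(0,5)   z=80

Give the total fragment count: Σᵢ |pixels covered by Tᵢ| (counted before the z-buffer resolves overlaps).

T0:
  2·area = 60
  edge (6, 8)→(19, 12): d=(13,4) right/bottom  bias=-1
  edge (19, 12)→(4, 12): d=(-15,0) right/bottom  bias=-1
  edge (4, 12)→(6, 8): d=(2,-4) top-left  bias=+0
    (3,4)@(7, 9): e=[9,45,6] → █
    (4,4)@(9, 9): e=[1,45,14] → █
    (5,4)@(11, 9): e=[-7,45,22] → ·
    (2,5)@(5, 11): e=[43,15,2] → █
    (5,5)@(11, 11): e=[19,15,26] → █
    (6,5)@(13, 11): e=[11,15,34] → █
    (7,5)@(15, 11): e=[3,15,42] → █
    (8,5)@(17, 11): e=[-5,15,50] → ·
    (2,6)@(5, 13): e=[69,-15,6] → ·
    (3,6)@(7, 13): e=[61,-15,14] → ·
    (4,6)@(9, 13): e=[53,-15,22] → ·
    (5,6)@(11, 13): e=[45,-15,30] → ·
  covered (8 px):
    · · · · · · · · · ·
    · · · · · · · · · ·
    · · · · · · · · · ·
    · · · · · · · · · ·
    · · · █ █ · · · · ·
    · · █ █ █ █ █ █ · ·
    · · · · · · · · · ·
    · · · · · · · · · ·
    · · · · · · · · · ·
    · · · · · · · · · ·
T1:
  2·area = 84  (B↔C swapped to make it positive)
  edge (14, 12)→(0, 5): d=(-14,-7) top-left  bias=+0
  edge (0, 5)→(6, 2): d=(6,-3) top-left  bias=+0
  edge (6, 2)→(14, 12): d=(8,10) right/bottom  bias=-1
    (2,1)@(5, 3): e=[63,3,18] → █
    (3,1)@(7, 3): e=[77,9,-2] → ·
    (0,2)@(1, 5): e=[7,3,74] → █
    (1,2)@(3, 5): e=[21,9,54] → █
    (3,2)@(7, 5): e=[49,21,14] → █
    (4,2)@(9, 5): e=[63,27,-6] → ·
    (0,3)@(1, 7): e=[-21,15,90] → ·
    (1,3)@(3, 7): e=[-7,21,70] → ·
    (2,3)@(5, 7): e=[7,27,50] → █
    (4,3)@(9, 7): e=[35,39,10] → █
    (5,3)@(11, 7): e=[49,45,-10] → ·
    (2,4)@(5, 9): e=[-21,39,66] → ·
  covered (11 px):
    · · · · · · · · · ·
    · · █ · · · · · · ·
    █ █ █ █ · · · · · ·
    · · █ █ █ · · · · ·
    · · · · █ █ · · · ·
    · · · · · · █ · · ·
    · · · · · · · · · ·
    · · · · · · · · · ·
    · · · · · · · · · ·
    · · · · · · · · · ·

Result: 19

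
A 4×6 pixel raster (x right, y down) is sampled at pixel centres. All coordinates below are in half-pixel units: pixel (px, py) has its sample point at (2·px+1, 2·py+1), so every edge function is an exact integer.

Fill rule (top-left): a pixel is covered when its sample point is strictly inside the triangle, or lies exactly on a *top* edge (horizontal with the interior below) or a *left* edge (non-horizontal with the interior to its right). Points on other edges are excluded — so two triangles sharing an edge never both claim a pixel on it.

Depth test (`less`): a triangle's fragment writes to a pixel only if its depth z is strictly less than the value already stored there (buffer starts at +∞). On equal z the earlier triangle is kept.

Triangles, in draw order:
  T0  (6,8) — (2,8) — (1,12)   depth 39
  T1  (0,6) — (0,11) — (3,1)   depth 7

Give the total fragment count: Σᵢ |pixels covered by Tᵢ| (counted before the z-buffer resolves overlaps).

T0:
  2·area = 16  (B↔C swapped to make it positive)
  edge (6, 8)→(1, 12): d=(-5,4) right/bottom  bias=-1
  edge (1, 12)→(2, 8): d=(1,-4) top-left  bias=+0
  edge (2, 8)→(6, 8): d=(4,0) top-left  bias=+0
    (1,4)@(3, 9): e=[7,5,4] → █
    (2,4)@(5, 9): e=[-1,13,4] → ·
    (1,5)@(3, 11): e=[-3,7,12] → ·
  covered (1 px):
    · · · ·
    · · · ·
    · · · ·
    · · · ·
    · █ · ·
    · · · ·
T1:
  2·area = 15  (B↔C swapped to make it positive)
  edge (0, 6)→(3, 1): d=(3,-5) top-left  bias=+0
  edge (3, 1)→(0, 11): d=(-3,10) right/bottom  bias=-1
  edge (0, 11)→(0, 6): d=(0,-5) top-left  bias=+0
    (1,0)@(3, 1): e=[0,0,15] → ·  [on edge]
    (0,2)@(1, 5): e=[2,8,5] → █
    (1,2)@(3, 5): e=[12,-12,15] → ·
    (0,3)@(1, 7): e=[8,2,5] → █
    (1,3)@(3, 7): e=[18,-18,15] → ·
    (0,4)@(1, 9): e=[14,-4,5] → ·
  covered (2 px):
    · · · ·
    · · · ·
    █ · · ·
    █ · · ·
    · · · ·
    · · · ·

Answer: 3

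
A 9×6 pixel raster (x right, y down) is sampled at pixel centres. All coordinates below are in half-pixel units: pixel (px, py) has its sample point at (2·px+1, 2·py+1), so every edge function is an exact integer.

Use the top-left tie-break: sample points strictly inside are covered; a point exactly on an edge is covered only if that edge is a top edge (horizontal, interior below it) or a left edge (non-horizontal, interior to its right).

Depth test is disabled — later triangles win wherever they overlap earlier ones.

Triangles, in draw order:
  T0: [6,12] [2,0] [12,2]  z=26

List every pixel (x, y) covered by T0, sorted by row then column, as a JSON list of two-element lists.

T0:
  2·area = 112
  edge (6, 12)→(2, 0): d=(-4,-12) top-left  bias=+0
  edge (2, 0)→(12, 2): d=(10,2) right/bottom  bias=-1
  edge (12, 2)→(6, 12): d=(-6,10) right/bottom  bias=-1
    (1,0)@(3, 1): e=[8,8,96] → █
    (2,0)@(5, 1): e=[32,4,76] → █
    (3,0)@(7, 1): e=[56,0,56] → ·  [on edge]
    (1,1)@(3, 3): e=[0,28,84] → █  [on edge]
    (3,1)@(7, 3): e=[48,20,44] → █
    (4,1)@(9, 3): e=[72,16,24] → █
    (5,1)@(11, 3): e=[96,12,4] → █
    (6,1)@(13, 3): e=[120,8,-16] → ·
    (8,1)@(17, 3): e=[168,0,-56] → ·  [on edge]
    (1,2)@(3, 5): e=[-8,48,72] → ·
    (2,2)@(5, 5): e=[16,44,52] → █
    (5,2)@(11, 5): e=[88,32,-8] → ·
    (4,3)@(9, 7): e=[56,56,0] → ·  [on edge]
    (2,4)@(5, 9): e=[0,84,28] → █  [on edge]
  covered (14 px):
    · █ █ · · · · · ·
    · █ █ █ █ █ · · ·
    · · █ █ █ · · · ·
    · · █ █ · · · · ·
    · · █ █ · · · · ·
    · · · · · · · · ·

Result: [[1,0],[2,0],[1,1],[2,1],[3,1],[4,1],[5,1],[2,2],[3,2],[4,2],[2,3],[3,3],[2,4],[3,4]]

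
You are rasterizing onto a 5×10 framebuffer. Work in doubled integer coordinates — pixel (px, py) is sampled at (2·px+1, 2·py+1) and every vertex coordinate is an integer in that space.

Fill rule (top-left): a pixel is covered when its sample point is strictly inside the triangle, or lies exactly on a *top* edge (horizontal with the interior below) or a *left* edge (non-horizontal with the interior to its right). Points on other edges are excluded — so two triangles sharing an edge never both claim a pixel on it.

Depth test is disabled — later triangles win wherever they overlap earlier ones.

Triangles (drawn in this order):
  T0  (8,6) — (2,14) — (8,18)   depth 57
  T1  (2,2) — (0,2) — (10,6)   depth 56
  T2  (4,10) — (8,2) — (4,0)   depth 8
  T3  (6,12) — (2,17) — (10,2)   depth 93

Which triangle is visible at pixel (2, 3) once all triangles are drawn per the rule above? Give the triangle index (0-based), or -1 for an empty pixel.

T0:
  2·area = 72  (B↔C swapped to make it positive)
  edge (8, 6)→(8, 18): d=(0,12) right/bottom  bias=-1
  edge (8, 18)→(2, 14): d=(-6,-4) top-left  bias=+0
  edge (2, 14)→(8, 6): d=(6,-8) top-left  bias=+0
    (3,4)@(7, 9): e=[12,50,10] → #
    (4,4)@(9, 9): e=[-12,58,26] → ·
    (2,5)@(5, 11): e=[36,30,6] → #
    (4,5)@(9, 11): e=[-12,46,38] → ·
    (1,6)@(3, 13): e=[60,10,2] → #
    (4,6)@(9, 13): e=[-12,34,50] → ·
    (1,7)@(3, 15): e=[60,-2,14] → ·
    (2,7)@(5, 15): e=[36,6,30] → #
    (4,7)@(9, 15): e=[-12,22,62] → ·
    (2,8)@(5, 17): e=[36,-6,42] → ·
    (3,8)@(7, 17): e=[12,2,58] → #
    (4,8)@(9, 17): e=[-12,10,74] → ·
  covered (9 px):
    · · · · ·
    · · · · ·
    · · · · ·
    · · · · ·
    · · · # ·
    · · # # ·
    · # # # ·
    · · # # ·
    · · · # ·
    · · · · ·
T1:
  2·area = 8  (B↔C swapped to make it positive)
  edge (2, 2)→(10, 6): d=(8,4) right/bottom  bias=-1
  edge (10, 6)→(0, 2): d=(-10,-4) top-left  bias=+0
  edge (0, 2)→(2, 2): d=(2,0) top-left  bias=+0
    (1,1)@(3, 3): e=[4,2,2] → #
    (2,1)@(5, 3): e=[-4,10,2] → ·
    (1,2)@(3, 5): e=[20,-18,6] → ·
  covered (1 px):
    · · · · ·
    · # · · ·
    · · · · ·
    · · · · ·
    · · · · ·
    · · · · ·
    · · · · ·
    · · · · ·
    · · · · ·
    · · · · ·
T2:
  2·area = 40  (B↔C swapped to make it positive)
  edge (4, 10)→(4, 0): d=(0,-10) top-left  bias=+0
  edge (4, 0)→(8, 2): d=(4,2) right/bottom  bias=-1
  edge (8, 2)→(4, 10): d=(-4,8) right/bottom  bias=-1
    (2,0)@(5, 1): e=[10,2,28] → #
    (3,0)@(7, 1): e=[30,-2,12] → ·
    (2,1)@(5, 3): e=[10,10,20] → #
    (3,1)@(7, 3): e=[30,6,4] → #
    (4,1)@(9, 3): e=[50,2,-12] → ·
    (2,2)@(5, 5): e=[10,18,12] → #
    (3,2)@(7, 5): e=[30,14,-4] → ·
    (2,3)@(5, 7): e=[10,26,4] → #
    (3,3)@(7, 7): e=[30,22,-12] → ·
    (2,4)@(5, 9): e=[10,34,-4] → ·
  covered (5 px):
    · · # · ·
    · · # # ·
    · · # · ·
    · · # · ·
    · · · · ·
    · · · · ·
    · · · · ·
    · · · · ·
    · · · · ·
    · · · · ·
T3:
  2·area = 20
  edge (6, 12)→(2, 17): d=(-4,5) right/bottom  bias=-1
  edge (2, 17)→(10, 2): d=(8,-15) top-left  bias=+0
  edge (10, 2)→(6, 12): d=(-4,10) right/bottom  bias=-1
    (3,4)@(7, 9): e=[7,11,2] → #
    (4,4)@(9, 9): e=[-3,41,-18] → ·
    (3,5)@(7, 11): e=[-1,27,-6] → ·
    (2,6)@(5, 13): e=[1,13,6] → #
    (3,6)@(7, 13): e=[-9,43,-14] → ·
    (2,7)@(5, 15): e=[-7,29,-2] → ·
  covered (2 px):
    · · · · ·
    · · · · ·
    · · · · ·
    · · · · ·
    · · · # ·
    · · · · ·
    · · # · ·
    · · · · ·
    · · · · ·
    · · · · ·

Z-buffer (winner per pixel, '.' = empty):
  . . 2 . .
  . 1 2 2 .
  . . 2 . .
  . . 2 . .
  . . . 3 .
  . . 0 0 .
  . 0 3 0 .
  . . 0 0 .
  . . . 0 .
  . . . . .

Result: 2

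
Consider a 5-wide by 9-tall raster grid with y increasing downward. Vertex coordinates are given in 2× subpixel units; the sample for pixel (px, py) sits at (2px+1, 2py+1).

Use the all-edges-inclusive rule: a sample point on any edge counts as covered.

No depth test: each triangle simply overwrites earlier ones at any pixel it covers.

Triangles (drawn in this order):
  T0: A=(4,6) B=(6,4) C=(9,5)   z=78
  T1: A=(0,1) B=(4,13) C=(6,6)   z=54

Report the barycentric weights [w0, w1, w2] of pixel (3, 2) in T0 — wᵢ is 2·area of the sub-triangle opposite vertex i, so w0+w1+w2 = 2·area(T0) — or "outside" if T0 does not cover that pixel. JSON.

T0:
  2·area = 8
  edge (4, 6)→(6, 4): d=(2,-2) inclusive
  edge (6, 4)→(9, 5): d=(3,1) inclusive
  edge (9, 5)→(4, 6): d=(-5,1) inclusive
    (4,0)@(9, 1): e=[0,-12,20] → ·  [on edge]
    (1,1)@(3, 3): e=[-8,0,16] → ·  [on edge]
    (3,1)@(7, 3): e=[0,-4,12] → ·  [on edge]
    (2,2)@(5, 5): e=[0,4,4] → █  [on edge]
    (3,2)@(7, 5): e=[4,2,2] → █
    (4,2)@(9, 5): e=[8,0,0] → █  [on edge]
    (1,3)@(3, 7): e=[0,12,-4] → ·  [on edge]
    (2,3)@(5, 7): e=[4,10,-6] → ·
    (3,3)@(7, 7): e=[8,8,-8] → ·
    (4,3)@(9, 7): e=[12,6,-10] → ·
    (0,4)@(1, 9): e=[0,20,-12] → ·  [on edge]
  covered (3 px):
    · · · · ·
    · · · · ·
    · · █ █ █
    · · · · ·
    · · · · ·
    · · · · ·
    · · · · ·
    · · · · ·
    · · · · ·
T1:
  2·area = 52  (B↔C swapped to make it positive)
  edge (0, 1)→(6, 6): d=(6,5) inclusive
  edge (6, 6)→(4, 13): d=(-2,7) inclusive
  edge (4, 13)→(0, 1): d=(-4,-12) inclusive
    (0,1)@(1, 3): e=[7,41,4] → █
    (1,1)@(3, 3): e=[-3,27,28] → ·
    (0,2)@(1, 5): e=[19,37,-4] → ·
    (1,2)@(3, 5): e=[9,23,20] → █
    (2,2)@(5, 5): e=[-1,9,44] → ·
    (1,3)@(3, 7): e=[21,19,12] → █
    (2,3)@(5, 7): e=[11,5,36] → █
    (3,3)@(7, 7): e=[1,-9,60] → ·
    (1,4)@(3, 9): e=[33,15,4] → █
    (3,4)@(7, 9): e=[13,-13,52] → ·
    (1,5)@(3, 11): e=[45,11,-4] → ·
    (2,5)@(5, 11): e=[35,-3,20] → ·
  covered (6 px):
    · · · · ·
    █ · · · ·
    · █ · · ·
    · █ █ · ·
    · █ █ · ·
    · · · · ·
    · · · · ·
    · · · · ·
    · · · · ·

Answer: [2,2,4]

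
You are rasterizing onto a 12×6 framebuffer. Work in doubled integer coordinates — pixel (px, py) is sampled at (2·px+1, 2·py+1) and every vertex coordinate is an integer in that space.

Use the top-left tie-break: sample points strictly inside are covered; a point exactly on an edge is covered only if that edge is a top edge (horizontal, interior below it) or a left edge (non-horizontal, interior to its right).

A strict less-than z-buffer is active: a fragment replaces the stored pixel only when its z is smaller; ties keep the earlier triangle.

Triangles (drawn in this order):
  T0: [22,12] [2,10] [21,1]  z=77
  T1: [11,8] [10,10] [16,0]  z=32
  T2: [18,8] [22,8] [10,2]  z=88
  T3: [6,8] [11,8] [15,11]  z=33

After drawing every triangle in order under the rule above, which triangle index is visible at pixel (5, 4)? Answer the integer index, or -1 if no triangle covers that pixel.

T0:
  2·area = 218
  edge (22, 12)→(2, 10): d=(-20,-2) top-left  bias=+0
  edge (2, 10)→(21, 1): d=(19,-9) top-left  bias=+0
  edge (21, 1)→(22, 12): d=(1,11) right/bottom  bias=-1
    (10,0)@(21, 1): e=[218,0,0] → ·  [on edge]
    (8,1)@(17, 3): e=[170,2,46] → #
    (9,1)@(19, 3): e=[174,20,24] → #
    (10,1)@(21, 3): e=[178,38,2] → #
    (11,1)@(23, 3): e=[182,56,-20] → ·
    (6,2)@(13, 5): e=[122,4,92] → #
    (7,2)@(15, 5): e=[126,22,70] → #
    (11,2)@(23, 5): e=[142,94,-18] → ·
    (4,3)@(9, 7): e=[74,6,138] → #
    (5,3)@(11, 7): e=[78,24,116] → #
    (11,3)@(23, 7): e=[102,132,-16] → ·
    (2,4)@(5, 9): e=[26,8,184] → #
  covered (29 px):
    · · · · · · · · · · · ·
    · · · · · · · · # # # ·
    · · · · · · # # # # # ·
    · · · · # # # # # # # ·
    · · # # # # # # # # # ·
    · · · · · · # # # # # ·
T1:
  2·area = 2  (B↔C swapped to make it positive)
  edge (11, 8)→(16, 0): d=(5,-8) top-left  bias=+0
  edge (16, 0)→(10, 10): d=(-6,10) right/bottom  bias=-1
  edge (10, 10)→(11, 8): d=(1,-2) top-left  bias=+0
    (6,2)@(13, 5): e=[1,0,1] → ·  [on edge]
  covered (0 px):
    · · · · · · · · · · · ·
    · · · · · · · · · · · ·
    · · · · · · · · · · · ·
    · · · · · · · · · · · ·
    · · · · · · · · · · · ·
    · · · · · · · · · · · ·
T2:
  2·area = 24  (B↔C swapped to make it positive)
  edge (18, 8)→(10, 2): d=(-8,-6) top-left  bias=+0
  edge (10, 2)→(22, 8): d=(12,6) right/bottom  bias=-1
  edge (22, 8)→(18, 8): d=(-4,0) right/bottom  bias=-1
    (7,2)@(15, 5): e=[6,6,12] → #
    (8,2)@(17, 5): e=[18,-6,12] → ·
    (7,3)@(15, 7): e=[-10,30,4] → ·
    (8,3)@(17, 7): e=[2,18,4] → #
    (9,3)@(19, 7): e=[14,6,4] → #
    (10,3)@(21, 7): e=[26,-6,4] → ·
    (8,4)@(17, 9): e=[-14,42,-4] → ·
    (9,4)@(19, 9): e=[-2,30,-4] → ·
  covered (3 px):
    · · · · · · · · · · · ·
    · · · · · · · · · · · ·
    · · · · · · · # · · · ·
    · · · · · · · · # # · ·
    · · · · · · · · · · · ·
    · · · · · · · · · · · ·
T3:
  2·area = 15
  edge (6, 8)→(11, 8): d=(5,0) top-left  bias=+0
  edge (11, 8)→(15, 11): d=(4,3) right/bottom  bias=-1
  edge (15, 11)→(6, 8): d=(-9,-3) top-left  bias=+0
    (3,2)@(7, 5): e=[-15,0,30] → ·  [on edge]
    (1,3)@(3, 7): e=[-5,20,0] → ·  [on edge]
    (4,4)@(9, 9): e=[5,10,0] → #  [on edge]
    (5,4)@(11, 9): e=[5,4,6] → #
    (6,4)@(13, 9): e=[5,-2,12] → ·
    (4,5)@(9, 11): e=[15,18,-18] → ·
    (5,5)@(11, 11): e=[15,12,-12] → ·
    (7,5)@(15, 11): e=[15,0,0] → ·  [on edge]
  covered (2 px):
    · · · · · · · · · · · ·
    · · · · · · · · · · · ·
    · · · · · · · · · · · ·
    · · · · · · · · · · · ·
    · · · · # # · · · · · ·
    · · · · · · · · · · · ·

Z-buffer (winner per pixel, '.' = empty):
  . . . . . . . . . . . .
  . . . . . . . . 0 0 0 .
  . . . . . . 0 0 0 0 0 .
  . . . . 0 0 0 0 0 0 0 .
  . . 0 0 3 3 0 0 0 0 0 .
  . . . . . . 0 0 0 0 0 .

Final: 3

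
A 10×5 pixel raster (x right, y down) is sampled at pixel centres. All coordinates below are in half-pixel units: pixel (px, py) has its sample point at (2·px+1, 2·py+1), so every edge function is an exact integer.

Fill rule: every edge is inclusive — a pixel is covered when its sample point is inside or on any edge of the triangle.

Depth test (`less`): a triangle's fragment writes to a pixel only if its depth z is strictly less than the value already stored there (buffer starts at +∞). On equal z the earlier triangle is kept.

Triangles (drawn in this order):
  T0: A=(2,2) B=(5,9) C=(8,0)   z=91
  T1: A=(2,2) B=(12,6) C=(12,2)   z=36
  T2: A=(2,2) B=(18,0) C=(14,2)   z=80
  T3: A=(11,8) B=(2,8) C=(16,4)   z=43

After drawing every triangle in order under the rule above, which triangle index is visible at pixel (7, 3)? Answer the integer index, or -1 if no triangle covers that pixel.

T0:
  2·area = 48  (B↔C swapped to make it positive)
  edge (2, 2)→(8, 0): d=(6,-2) inclusive
  edge (8, 0)→(5, 9): d=(-3,9) inclusive
  edge (5, 9)→(2, 2): d=(-3,-7) inclusive
    (2,0)@(5, 1): e=[0,24,24] → █  [on edge]
    (3,0)@(7, 1): e=[4,6,38] → █
    (4,0)@(9, 1): e=[8,-12,52] → ·
    (1,1)@(3, 3): e=[8,36,4] → █
    (3,1)@(7, 3): e=[16,0,32] → █  [on edge]
    (4,1)@(9, 3): e=[20,-18,46] → ·
    (1,2)@(3, 5): e=[20,30,-2] → ·
    (2,2)@(5, 5): e=[24,12,12] → █
    (3,2)@(7, 5): e=[28,-6,26] → ·
    (2,3)@(5, 7): e=[36,6,6] → █
    (3,3)@(7, 7): e=[40,-12,20] → ·
    (2,4)@(5, 9): e=[48,0,0] → █  [on edge]
  covered (8 px):
    · · █ █ · · · · · ·
    · █ █ █ · · · · · ·
    · · █ · · · · · · ·
    · · █ · · · · · · ·
    · · █ · · · · · · ·
T1:
  2·area = 40  (B↔C swapped to make it positive)
  edge (2, 2)→(12, 2): d=(10,0) inclusive
  edge (12, 2)→(12, 6): d=(0,4) inclusive
  edge (12, 6)→(2, 2): d=(-10,-4) inclusive
    (2,1)@(5, 3): e=[10,28,2] → █
    (3,1)@(7, 3): e=[10,20,10] → █
    (4,1)@(9, 3): e=[10,12,18] → █
    (5,1)@(11, 3): e=[10,4,26] → █
    (6,1)@(13, 3): e=[10,-4,34] → ·
    (2,2)@(5, 5): e=[30,28,-18] → ·
    (3,2)@(7, 5): e=[30,20,-10] → ·
    (4,2)@(9, 5): e=[30,12,-2] → ·
    (5,2)@(11, 5): e=[30,4,6] → █
    (6,2)@(13, 5): e=[30,-4,14] → ·
    (5,3)@(11, 7): e=[50,4,-14] → ·
  covered (5 px):
    · · · · · · · · · ·
    · · █ █ █ █ · · · ·
    · · · · · █ · · · ·
    · · · · · · · · · ·
    · · · · · · · · · ·
T2:
  2·area = 24
  edge (2, 2)→(18, 0): d=(16,-2) inclusive
  edge (18, 0)→(14, 2): d=(-4,2) inclusive
  edge (14, 2)→(2, 2): d=(-12,0) inclusive
    (5,0)@(11, 1): e=[2,10,12] → █
    (6,0)@(13, 1): e=[6,6,12] → █
    (7,0)@(15, 1): e=[10,2,12] → █
    (8,0)@(17, 1): e=[14,-2,12] → ·
    (5,1)@(11, 3): e=[34,2,-12] → ·
    (6,1)@(13, 3): e=[38,-2,-12] → ·
    (7,1)@(15, 3): e=[42,-6,-12] → ·
  covered (3 px):
    · · · · · █ █ █ · ·
    · · · · · · · · · ·
    · · · · · · · · · ·
    · · · · · · · · · ·
    · · · · · · · · · ·
T3:
  2·area = 36
  edge (11, 8)→(2, 8): d=(-9,0) inclusive
  edge (2, 8)→(16, 4): d=(14,-4) inclusive
  edge (16, 4)→(11, 8): d=(-5,4) inclusive
    (6,2)@(13, 5): e=[27,2,7] → █
    (7,2)@(15, 5): e=[27,10,-1] → ·
    (3,3)@(7, 7): e=[9,6,21] → █
    (4,3)@(9, 7): e=[9,14,13] → █
    (5,3)@(11, 7): e=[9,22,5] → █
    (6,3)@(13, 7): e=[9,30,-3] → ·
    (3,4)@(7, 9): e=[-9,34,11] → ·
    (4,4)@(9, 9): e=[-9,42,3] → ·
    (5,4)@(11, 9): e=[-9,50,-5] → ·
  covered (4 px):
    · · · · · · · · · ·
    · · · · · · · · · ·
    · · · · · · █ · · ·
    · · · █ █ █ · · · ·
    · · · · · · · · · ·

Z-buffer (winner per pixel, '.' = empty):
  . . 0 0 . 2 2 2 . .
  . 0 1 1 1 1 . . . .
  . . 0 . . 1 3 . . .
  . . 0 3 3 3 . . . .
  . . 0 . . . . . . .

Final: -1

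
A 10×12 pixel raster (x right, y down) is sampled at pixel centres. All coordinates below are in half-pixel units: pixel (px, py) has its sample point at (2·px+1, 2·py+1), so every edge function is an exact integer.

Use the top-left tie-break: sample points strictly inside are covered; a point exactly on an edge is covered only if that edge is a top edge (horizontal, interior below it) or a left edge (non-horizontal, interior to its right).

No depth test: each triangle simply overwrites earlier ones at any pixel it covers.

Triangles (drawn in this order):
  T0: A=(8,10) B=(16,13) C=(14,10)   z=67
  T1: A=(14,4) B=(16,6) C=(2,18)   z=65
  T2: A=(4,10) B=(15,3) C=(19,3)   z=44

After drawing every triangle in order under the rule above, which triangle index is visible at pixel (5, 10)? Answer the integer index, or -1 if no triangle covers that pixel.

T0:
  2·area = 18  (B↔C swapped to make it positive)
  edge (8, 10)→(14, 10): d=(6,0) top-left  bias=+0
  edge (14, 10)→(16, 13): d=(2,3) right/bottom  bias=-1
  edge (16, 13)→(8, 10): d=(-8,-3) top-left  bias=+0
    (5,5)@(11, 11): e=[6,11,1] → #
    (6,5)@(13, 11): e=[6,5,7] → #
    (7,5)@(15, 11): e=[6,-1,13] → ·
    (5,6)@(11, 13): e=[18,15,-15] → ·
    (6,6)@(13, 13): e=[18,9,-9] → ·
  covered (2 px):
    · · · · · · · · · ·
    · · · · · · · · · ·
    · · · · · · · · · ·
    · · · · · · · · · ·
    · · · · · · · · · ·
    · · · · · # # · · ·
    · · · · · · · · · ·
    · · · · · · · · · ·
    · · · · · · · · · ·
    · · · · · · · · · ·
    · · · · · · · · · ·
    · · · · · · · · · ·
T1:
  2·area = 52
  edge (14, 4)→(16, 6): d=(2,2) right/bottom  bias=-1
  edge (16, 6)→(2, 18): d=(-14,12) right/bottom  bias=-1
  edge (2, 18)→(14, 4): d=(12,-14) top-left  bias=+0
    (5,0)@(11, 1): e=[0,130,-78] → ·  [on edge]
    (6,1)@(13, 3): e=[0,78,-26] → ·  [on edge]
    (7,2)@(15, 5): e=[0,26,26] → ·  [on edge]
    (6,3)@(13, 7): e=[8,22,22] → #
    (7,3)@(15, 7): e=[4,-2,50] → ·
    (8,3)@(17, 7): e=[0,-26,78] → ·  [on edge]
    (5,4)@(11, 9): e=[16,18,18] → #
    (6,4)@(13, 9): e=[12,-6,46] → ·
    (9,4)@(19, 9): e=[0,-78,130] → ·  [on edge]
    (4,5)@(9, 11): e=[24,14,14] → #
    (5,5)@(11, 11): e=[20,-10,42] → ·
    (3,6)@(7, 13): e=[32,10,10] → #
  covered (6 px):
    · · · · · · · · · ·
    · · · · · · · · · ·
    · · · · · · · · · ·
    · · · · · · # · · ·
    · · · · · # · · · ·
    · · · · # · · · · ·
    · · · # · · · · · ·
    · · # · · · · · · ·
    · # · · · · · · · ·
    · · · · · · · · · ·
    · · · · · · · · · ·
    · · · · · · · · · ·
T2:
  2·area = 28
  edge (4, 10)→(15, 3): d=(11,-7) top-left  bias=+0
  edge (15, 3)→(19, 3): d=(4,0) top-left  bias=+0
  edge (19, 3)→(4, 10): d=(-15,7) right/bottom  bias=-1
    (0,1)@(1, 3): e=[-98,0,126] → ·  [on edge]
    (1,1)@(3, 3): e=[-84,0,112] → ·  [on edge]
    (2,1)@(5, 3): e=[-70,0,98] → ·  [on edge]
    (3,1)@(7, 3): e=[-56,0,84] → ·  [on edge]
    (4,1)@(9, 3): e=[-42,0,70] → ·  [on edge]
    (5,1)@(11, 3): e=[-28,0,56] → ·  [on edge]
    (6,1)@(13, 3): e=[-14,0,42] → ·  [on edge]
    (7,1)@(15, 3): e=[0,0,28] → #  [on edge]
    (8,1)@(17, 3): e=[14,0,14] → #  [on edge]
    (9,1)@(19, 3): e=[28,0,0] → ·  [on edge]
    (6,2)@(13, 5): e=[8,8,12] → #
    (7,2)@(15, 5): e=[22,8,-2] → ·
  covered (4 px):
    · · · · · · · · · ·
    · · · · · · · # # ·
    · · · · · · # · · ·
    · · · · # · · · · ·
    · · · · · · · · · ·
    · · · · · · · · · ·
    · · · · · · · · · ·
    · · · · · · · · · ·
    · · · · · · · · · ·
    · · · · · · · · · ·
    · · · · · · · · · ·
    · · · · · · · · · ·

Z-buffer (winner per pixel, '.' = empty):
  . . . . . . . . . .
  . . . . . . . 2 2 .
  . . . . . . 2 . . .
  . . . . 2 . 1 . . .
  . . . . . 1 . . . .
  . . . . 1 0 0 . . .
  . . . 1 . . . . . .
  . . 1 . . . . . . .
  . 1 . . . . . . . .
  . . . . . . . . . .
  . . . . . . . . . .
  . . . . . . . . . .

Result: -1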